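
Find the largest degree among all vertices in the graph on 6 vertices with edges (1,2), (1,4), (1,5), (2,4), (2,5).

Step 1: Count edges incident to each vertex:
  deg(1) = 3 (neighbors: 2, 4, 5)
  deg(2) = 3 (neighbors: 1, 4, 5)
  deg(3) = 0 (neighbors: none)
  deg(4) = 2 (neighbors: 1, 2)
  deg(5) = 2 (neighbors: 1, 2)
  deg(6) = 0 (neighbors: none)

Step 2: Find maximum:
  max(3, 3, 0, 2, 2, 0) = 3 (vertex 1)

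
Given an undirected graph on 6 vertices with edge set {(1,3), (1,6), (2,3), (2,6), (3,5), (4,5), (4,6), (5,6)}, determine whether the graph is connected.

Step 1: Build adjacency list from edges:
  1: 3, 6
  2: 3, 6
  3: 1, 2, 5
  4: 5, 6
  5: 3, 4, 6
  6: 1, 2, 4, 5

Step 2: Run BFS/DFS from vertex 1:
  Visited: {1, 3, 6, 2, 5, 4}
  Reached 6 of 6 vertices

Step 3: All 6 vertices reached from vertex 1, so the graph is connected.
Answer: Yes, the graph is connected.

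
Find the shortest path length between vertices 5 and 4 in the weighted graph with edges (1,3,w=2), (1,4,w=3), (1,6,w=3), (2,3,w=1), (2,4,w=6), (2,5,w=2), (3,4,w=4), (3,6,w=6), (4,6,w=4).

Step 1: Build adjacency list with weights:
  1: 3(w=2), 4(w=3), 6(w=3)
  2: 3(w=1), 4(w=6), 5(w=2)
  3: 1(w=2), 2(w=1), 4(w=4), 6(w=6)
  4: 1(w=3), 2(w=6), 3(w=4), 6(w=4)
  5: 2(w=2)
  6: 1(w=3), 3(w=6), 4(w=4)

Step 2: Apply Dijkstra's algorithm from vertex 5:
  Visit vertex 5 (distance=0)
    Update dist[2] = 2
  Visit vertex 2 (distance=2)
    Update dist[3] = 3
    Update dist[4] = 8
  Visit vertex 3 (distance=3)
    Update dist[1] = 5
    Update dist[4] = 7
    Update dist[6] = 9
  Visit vertex 1 (distance=5)
    Update dist[6] = 8
  Visit vertex 4 (distance=7)

Step 3: Shortest path: 5 -> 2 -> 3 -> 4
Total weight: 2 + 1 + 4 = 7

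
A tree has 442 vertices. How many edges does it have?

A tree on n vertices always has exactly n - 1 edges.
For n = 442: edges = 442 - 1 = 441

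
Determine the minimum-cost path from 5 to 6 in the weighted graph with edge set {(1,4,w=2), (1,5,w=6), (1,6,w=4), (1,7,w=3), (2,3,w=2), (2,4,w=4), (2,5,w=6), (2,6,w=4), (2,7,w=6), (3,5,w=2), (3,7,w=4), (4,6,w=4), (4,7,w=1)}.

Step 1: Build adjacency list with weights:
  1: 4(w=2), 5(w=6), 6(w=4), 7(w=3)
  2: 3(w=2), 4(w=4), 5(w=6), 6(w=4), 7(w=6)
  3: 2(w=2), 5(w=2), 7(w=4)
  4: 1(w=2), 2(w=4), 6(w=4), 7(w=1)
  5: 1(w=6), 2(w=6), 3(w=2)
  6: 1(w=4), 2(w=4), 4(w=4)
  7: 1(w=3), 2(w=6), 3(w=4), 4(w=1)

Step 2: Apply Dijkstra's algorithm from vertex 5:
  Visit vertex 5 (distance=0)
    Update dist[1] = 6
    Update dist[2] = 6
    Update dist[3] = 2
  Visit vertex 3 (distance=2)
    Update dist[2] = 4
    Update dist[7] = 6
  Visit vertex 2 (distance=4)
    Update dist[4] = 8
    Update dist[6] = 8
  Visit vertex 1 (distance=6)
  Visit vertex 7 (distance=6)
    Update dist[4] = 7
  Visit vertex 4 (distance=7)
  Visit vertex 6 (distance=8)

Step 3: Shortest path: 5 -> 3 -> 2 -> 6
Total weight: 2 + 2 + 4 = 8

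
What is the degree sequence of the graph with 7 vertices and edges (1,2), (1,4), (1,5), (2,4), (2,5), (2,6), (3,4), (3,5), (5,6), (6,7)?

Step 1: Count edges incident to each vertex:
  deg(1) = 3 (neighbors: 2, 4, 5)
  deg(2) = 4 (neighbors: 1, 4, 5, 6)
  deg(3) = 2 (neighbors: 4, 5)
  deg(4) = 3 (neighbors: 1, 2, 3)
  deg(5) = 4 (neighbors: 1, 2, 3, 6)
  deg(6) = 3 (neighbors: 2, 5, 7)
  deg(7) = 1 (neighbors: 6)

Step 2: Sort degrees in non-increasing order:
  Degrees: [3, 4, 2, 3, 4, 3, 1] -> sorted: [4, 4, 3, 3, 3, 2, 1]

Degree sequence: [4, 4, 3, 3, 3, 2, 1]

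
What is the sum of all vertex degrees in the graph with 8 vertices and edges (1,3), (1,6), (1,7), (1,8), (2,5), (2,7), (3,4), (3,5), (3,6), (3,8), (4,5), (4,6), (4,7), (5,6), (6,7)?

Step 1: Count edges incident to each vertex:
  deg(1) = 4 (neighbors: 3, 6, 7, 8)
  deg(2) = 2 (neighbors: 5, 7)
  deg(3) = 5 (neighbors: 1, 4, 5, 6, 8)
  deg(4) = 4 (neighbors: 3, 5, 6, 7)
  deg(5) = 4 (neighbors: 2, 3, 4, 6)
  deg(6) = 5 (neighbors: 1, 3, 4, 5, 7)
  deg(7) = 4 (neighbors: 1, 2, 4, 6)
  deg(8) = 2 (neighbors: 1, 3)

Step 2: Sum all degrees:
  4 + 2 + 5 + 4 + 4 + 5 + 4 + 2 = 30

Verification: sum of degrees = 2 * |E| = 2 * 15 = 30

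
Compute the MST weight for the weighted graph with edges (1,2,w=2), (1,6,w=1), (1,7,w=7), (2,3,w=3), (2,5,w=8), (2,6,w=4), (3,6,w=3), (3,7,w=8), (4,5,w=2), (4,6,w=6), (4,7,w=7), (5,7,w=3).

Apply Kruskal's algorithm (sort edges by weight, add if no cycle):

Sorted edges by weight:
  (1,6) w=1
  (1,2) w=2
  (4,5) w=2
  (2,3) w=3
  (3,6) w=3
  (5,7) w=3
  (2,6) w=4
  (4,6) w=6
  (1,7) w=7
  (4,7) w=7
  (2,5) w=8
  (3,7) w=8

Add edge (1,6) w=1 -- no cycle. Running total: 1
Add edge (1,2) w=2 -- no cycle. Running total: 3
Add edge (4,5) w=2 -- no cycle. Running total: 5
Add edge (2,3) w=3 -- no cycle. Running total: 8
Skip edge (3,6) w=3 -- would create cycle
Add edge (5,7) w=3 -- no cycle. Running total: 11
Skip edge (2,6) w=4 -- would create cycle
Add edge (4,6) w=6 -- no cycle. Running total: 17

MST edges: (1,6,w=1), (1,2,w=2), (4,5,w=2), (2,3,w=3), (5,7,w=3), (4,6,w=6)
Total MST weight: 1 + 2 + 2 + 3 + 3 + 6 = 17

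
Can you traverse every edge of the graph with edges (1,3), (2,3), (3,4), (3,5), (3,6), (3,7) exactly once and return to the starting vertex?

Step 1: Find the degree of each vertex:
  deg(1) = 1
  deg(2) = 1
  deg(3) = 6
  deg(4) = 1
  deg(5) = 1
  deg(6) = 1
  deg(7) = 1

Step 2: Count vertices with odd degree:
  Odd-degree vertices: 1, 2, 4, 5, 6, 7 (6 total)

Step 3: Apply Euler's theorem:
  - Eulerian circuit exists iff graph is connected and all vertices have even degree
  - Eulerian path exists iff graph is connected and has 0 or 2 odd-degree vertices

Graph has 6 odd-degree vertices (need 0 or 2).
Neither Eulerian path nor Eulerian circuit exists.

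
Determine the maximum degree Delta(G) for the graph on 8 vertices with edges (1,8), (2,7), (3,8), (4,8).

Step 1: Count edges incident to each vertex:
  deg(1) = 1 (neighbors: 8)
  deg(2) = 1 (neighbors: 7)
  deg(3) = 1 (neighbors: 8)
  deg(4) = 1 (neighbors: 8)
  deg(5) = 0 (neighbors: none)
  deg(6) = 0 (neighbors: none)
  deg(7) = 1 (neighbors: 2)
  deg(8) = 3 (neighbors: 1, 3, 4)

Step 2: Find maximum:
  max(1, 1, 1, 1, 0, 0, 1, 3) = 3 (vertex 8)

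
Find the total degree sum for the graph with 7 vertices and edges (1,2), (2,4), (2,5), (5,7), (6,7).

Step 1: Count edges incident to each vertex:
  deg(1) = 1 (neighbors: 2)
  deg(2) = 3 (neighbors: 1, 4, 5)
  deg(3) = 0 (neighbors: none)
  deg(4) = 1 (neighbors: 2)
  deg(5) = 2 (neighbors: 2, 7)
  deg(6) = 1 (neighbors: 7)
  deg(7) = 2 (neighbors: 5, 6)

Step 2: Sum all degrees:
  1 + 3 + 0 + 1 + 2 + 1 + 2 = 10

Verification: sum of degrees = 2 * |E| = 2 * 5 = 10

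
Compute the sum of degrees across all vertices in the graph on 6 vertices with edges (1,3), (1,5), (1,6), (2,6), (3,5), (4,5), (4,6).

Step 1: Count edges incident to each vertex:
  deg(1) = 3 (neighbors: 3, 5, 6)
  deg(2) = 1 (neighbors: 6)
  deg(3) = 2 (neighbors: 1, 5)
  deg(4) = 2 (neighbors: 5, 6)
  deg(5) = 3 (neighbors: 1, 3, 4)
  deg(6) = 3 (neighbors: 1, 2, 4)

Step 2: Sum all degrees:
  3 + 1 + 2 + 2 + 3 + 3 = 14

Verification: sum of degrees = 2 * |E| = 2 * 7 = 14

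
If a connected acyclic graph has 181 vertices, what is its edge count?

A tree on n vertices always has exactly n - 1 edges.
For n = 181: edges = 181 - 1 = 180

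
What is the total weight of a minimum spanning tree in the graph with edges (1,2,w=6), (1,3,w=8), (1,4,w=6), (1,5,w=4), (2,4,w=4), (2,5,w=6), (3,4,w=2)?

Apply Kruskal's algorithm (sort edges by weight, add if no cycle):

Sorted edges by weight:
  (3,4) w=2
  (1,5) w=4
  (2,4) w=4
  (1,2) w=6
  (1,4) w=6
  (2,5) w=6
  (1,3) w=8

Add edge (3,4) w=2 -- no cycle. Running total: 2
Add edge (1,5) w=4 -- no cycle. Running total: 6
Add edge (2,4) w=4 -- no cycle. Running total: 10
Add edge (1,2) w=6 -- no cycle. Running total: 16

MST edges: (3,4,w=2), (1,5,w=4), (2,4,w=4), (1,2,w=6)
Total MST weight: 2 + 4 + 4 + 6 = 16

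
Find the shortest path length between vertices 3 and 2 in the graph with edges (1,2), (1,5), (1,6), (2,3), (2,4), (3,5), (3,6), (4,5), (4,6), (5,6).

Step 1: Build adjacency list:
  1: 2, 5, 6
  2: 1, 3, 4
  3: 2, 5, 6
  4: 2, 5, 6
  5: 1, 3, 4, 6
  6: 1, 3, 4, 5

Step 2: BFS from vertex 3 to find shortest path to 2:
  vertex 2 reached at distance 1

Step 3: Shortest path: 3 -> 2
Path length: 1 edge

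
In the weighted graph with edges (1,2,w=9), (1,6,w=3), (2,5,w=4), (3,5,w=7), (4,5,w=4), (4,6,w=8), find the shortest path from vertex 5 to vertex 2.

Step 1: Build adjacency list with weights:
  1: 2(w=9), 6(w=3)
  2: 1(w=9), 5(w=4)
  3: 5(w=7)
  4: 5(w=4), 6(w=8)
  5: 2(w=4), 3(w=7), 4(w=4)
  6: 1(w=3), 4(w=8)

Step 2: Apply Dijkstra's algorithm from vertex 5:
  Visit vertex 5 (distance=0)
    Update dist[2] = 4
    Update dist[3] = 7
    Update dist[4] = 4
  Visit vertex 2 (distance=4)
    Update dist[1] = 13

Step 3: Shortest path: 5 -> 2
Total weight: 4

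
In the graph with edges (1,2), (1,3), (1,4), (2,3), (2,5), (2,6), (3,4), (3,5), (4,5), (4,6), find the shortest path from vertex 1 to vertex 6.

Step 1: Build adjacency list:
  1: 2, 3, 4
  2: 1, 3, 5, 6
  3: 1, 2, 4, 5
  4: 1, 3, 5, 6
  5: 2, 3, 4
  6: 2, 4

Step 2: BFS from vertex 1 to find shortest path to 6:
  vertex 2 reached at distance 1
  vertex 3 reached at distance 1
  vertex 4 reached at distance 1
  vertex 5 reached at distance 2
  vertex 6 reached at distance 2

Step 3: Shortest path: 1 -> 2 -> 6
Path length: 2 edges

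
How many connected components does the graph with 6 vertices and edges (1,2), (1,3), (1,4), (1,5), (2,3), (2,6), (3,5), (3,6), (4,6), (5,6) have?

Step 1: Build adjacency list from edges:
  1: 2, 3, 4, 5
  2: 1, 3, 6
  3: 1, 2, 5, 6
  4: 1, 6
  5: 1, 3, 6
  6: 2, 3, 4, 5

Step 2: Run BFS/DFS from vertex 1:
  Visited: {1, 2, 3, 4, 5, 6}
  Reached 6 of 6 vertices

Step 3: All 6 vertices reached from vertex 1, so the graph is connected.
Number of connected components: 1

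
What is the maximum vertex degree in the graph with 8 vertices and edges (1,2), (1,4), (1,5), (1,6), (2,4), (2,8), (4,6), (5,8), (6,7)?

Step 1: Count edges incident to each vertex:
  deg(1) = 4 (neighbors: 2, 4, 5, 6)
  deg(2) = 3 (neighbors: 1, 4, 8)
  deg(3) = 0 (neighbors: none)
  deg(4) = 3 (neighbors: 1, 2, 6)
  deg(5) = 2 (neighbors: 1, 8)
  deg(6) = 3 (neighbors: 1, 4, 7)
  deg(7) = 1 (neighbors: 6)
  deg(8) = 2 (neighbors: 2, 5)

Step 2: Find maximum:
  max(4, 3, 0, 3, 2, 3, 1, 2) = 4 (vertex 1)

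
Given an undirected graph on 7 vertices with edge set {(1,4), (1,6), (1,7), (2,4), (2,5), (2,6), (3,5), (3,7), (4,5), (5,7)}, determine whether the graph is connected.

Step 1: Build adjacency list from edges:
  1: 4, 6, 7
  2: 4, 5, 6
  3: 5, 7
  4: 1, 2, 5
  5: 2, 3, 4, 7
  6: 1, 2
  7: 1, 3, 5

Step 2: Run BFS/DFS from vertex 1:
  Visited: {1, 4, 6, 7, 2, 5, 3}
  Reached 7 of 7 vertices

Step 3: All 7 vertices reached from vertex 1, so the graph is connected.
Answer: Yes, the graph is connected.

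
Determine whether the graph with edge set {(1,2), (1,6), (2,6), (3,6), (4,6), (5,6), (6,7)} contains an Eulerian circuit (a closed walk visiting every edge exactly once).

Step 1: Find the degree of each vertex:
  deg(1) = 2
  deg(2) = 2
  deg(3) = 1
  deg(4) = 1
  deg(5) = 1
  deg(6) = 6
  deg(7) = 1

Step 2: Count vertices with odd degree:
  Odd-degree vertices: 3, 4, 5, 7 (4 total)

Step 3: Apply Euler's theorem:
  - Eulerian circuit exists iff graph is connected and all vertices have even degree
  - Eulerian path exists iff graph is connected and has 0 or 2 odd-degree vertices

Graph has 4 odd-degree vertices (need 0 or 2).
Neither Eulerian path nor Eulerian circuit exists.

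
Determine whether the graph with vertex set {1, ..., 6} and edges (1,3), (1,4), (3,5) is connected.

Step 1: Build adjacency list from edges:
  1: 3, 4
  2: (none)
  3: 1, 5
  4: 1
  5: 3
  6: (none)

Step 2: Run BFS/DFS from vertex 1:
  Visited: {1, 3, 4, 5}
  Reached 4 of 6 vertices

Step 3: Only 4 of 6 vertices reached. Graph is disconnected.
Connected components: {1, 3, 4, 5}, {2}, {6}
Answer: No, the graph is not connected (3 components).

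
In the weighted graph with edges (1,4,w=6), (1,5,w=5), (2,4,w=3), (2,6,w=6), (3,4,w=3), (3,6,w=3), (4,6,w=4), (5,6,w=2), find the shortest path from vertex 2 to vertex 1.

Step 1: Build adjacency list with weights:
  1: 4(w=6), 5(w=5)
  2: 4(w=3), 6(w=6)
  3: 4(w=3), 6(w=3)
  4: 1(w=6), 2(w=3), 3(w=3), 6(w=4)
  5: 1(w=5), 6(w=2)
  6: 2(w=6), 3(w=3), 4(w=4), 5(w=2)

Step 2: Apply Dijkstra's algorithm from vertex 2:
  Visit vertex 2 (distance=0)
    Update dist[4] = 3
    Update dist[6] = 6
  Visit vertex 4 (distance=3)
    Update dist[1] = 9
    Update dist[3] = 6
  Visit vertex 3 (distance=6)
  Visit vertex 6 (distance=6)
    Update dist[5] = 8
  Visit vertex 5 (distance=8)
  Visit vertex 1 (distance=9)

Step 3: Shortest path: 2 -> 4 -> 1
Total weight: 3 + 6 = 9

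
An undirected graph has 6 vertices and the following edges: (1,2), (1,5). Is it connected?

Step 1: Build adjacency list from edges:
  1: 2, 5
  2: 1
  3: (none)
  4: (none)
  5: 1
  6: (none)

Step 2: Run BFS/DFS from vertex 1:
  Visited: {1, 2, 5}
  Reached 3 of 6 vertices

Step 3: Only 3 of 6 vertices reached. Graph is disconnected.
Connected components: {1, 2, 5}, {3}, {4}, {6}
Answer: No, the graph is not connected (4 components).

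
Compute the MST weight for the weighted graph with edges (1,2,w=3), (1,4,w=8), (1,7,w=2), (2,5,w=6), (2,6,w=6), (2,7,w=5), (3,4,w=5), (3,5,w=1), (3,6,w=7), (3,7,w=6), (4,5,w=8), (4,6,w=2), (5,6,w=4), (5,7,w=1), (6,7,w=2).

Apply Kruskal's algorithm (sort edges by weight, add if no cycle):

Sorted edges by weight:
  (3,5) w=1
  (5,7) w=1
  (1,7) w=2
  (4,6) w=2
  (6,7) w=2
  (1,2) w=3
  (5,6) w=4
  (2,7) w=5
  (3,4) w=5
  (2,5) w=6
  (2,6) w=6
  (3,7) w=6
  (3,6) w=7
  (1,4) w=8
  (4,5) w=8

Add edge (3,5) w=1 -- no cycle. Running total: 1
Add edge (5,7) w=1 -- no cycle. Running total: 2
Add edge (1,7) w=2 -- no cycle. Running total: 4
Add edge (4,6) w=2 -- no cycle. Running total: 6
Add edge (6,7) w=2 -- no cycle. Running total: 8
Add edge (1,2) w=3 -- no cycle. Running total: 11

MST edges: (3,5,w=1), (5,7,w=1), (1,7,w=2), (4,6,w=2), (6,7,w=2), (1,2,w=3)
Total MST weight: 1 + 1 + 2 + 2 + 2 + 3 = 11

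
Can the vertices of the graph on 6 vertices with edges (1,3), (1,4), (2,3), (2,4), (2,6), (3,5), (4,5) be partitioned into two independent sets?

Step 1: Attempt 2-coloring using BFS:
  Start at vertex 1, assign color 0
  Color vertex 3 with color 1 (neighbor of 1)
  Color vertex 4 with color 1 (neighbor of 1)
  Color vertex 2 with color 0 (neighbor of 3)
  Color vertex 5 with color 0 (neighbor of 3)
  Color vertex 6 with color 1 (neighbor of 2)

Step 2: 2-coloring succeeded. No conflicts found.
  Set A (color 0): {1, 2, 5}
  Set B (color 1): {3, 4, 6}

The graph is bipartite with partition {1, 2, 5}, {3, 4, 6}.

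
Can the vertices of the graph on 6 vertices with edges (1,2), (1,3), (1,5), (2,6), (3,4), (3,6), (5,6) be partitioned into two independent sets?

Step 1: Attempt 2-coloring using BFS:
  Start at vertex 1, assign color 0
  Color vertex 2 with color 1 (neighbor of 1)
  Color vertex 3 with color 1 (neighbor of 1)
  Color vertex 5 with color 1 (neighbor of 1)
  Color vertex 6 with color 0 (neighbor of 2)
  Color vertex 4 with color 0 (neighbor of 3)

Step 2: 2-coloring succeeded. No conflicts found.
  Set A (color 0): {1, 4, 6}
  Set B (color 1): {2, 3, 5}

The graph is bipartite with partition {1, 4, 6}, {2, 3, 5}.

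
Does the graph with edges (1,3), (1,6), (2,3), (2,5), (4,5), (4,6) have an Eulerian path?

Step 1: Find the degree of each vertex:
  deg(1) = 2
  deg(2) = 2
  deg(3) = 2
  deg(4) = 2
  deg(5) = 2
  deg(6) = 2

Step 2: Count vertices with odd degree:
  All vertices have even degree (0 odd-degree vertices)

Step 3: Apply Euler's theorem:
  - Eulerian circuit exists iff graph is connected and all vertices have even degree
  - Eulerian path exists iff graph is connected and has 0 or 2 odd-degree vertices

Graph is connected with 0 odd-degree vertices.
Both Eulerian circuit and Eulerian path exist.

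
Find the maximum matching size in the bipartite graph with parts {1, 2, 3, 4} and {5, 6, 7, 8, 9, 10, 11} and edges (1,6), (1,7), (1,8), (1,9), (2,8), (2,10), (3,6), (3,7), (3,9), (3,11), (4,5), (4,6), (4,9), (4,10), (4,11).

Step 1: List the neighbors of each left vertex:
  1: 6, 7, 8, 9
  2: 8, 10
  3: 6, 7, 9, 11
  4: 5, 6, 9, 10, 11

Step 2: Greedily match left vertices, then look for augmenting paths:
  Match 1 -- 6
  Match 2 -- 8
  Match 3 -- 7
  Match 4 -- 5
  No augmenting path remains.

Step 3: Verify this is maximum:
  Matching size 4 = min(|L|, |R|) = min(4, 7), which is an upper bound, so this matching is maximum.

Maximum matching: {(1,6), (2,8), (3,7), (4,5)}
Size: 4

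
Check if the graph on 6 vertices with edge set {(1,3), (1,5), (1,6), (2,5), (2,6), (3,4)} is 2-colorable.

Step 1: Attempt 2-coloring using BFS:
  Start at vertex 1, assign color 0
  Color vertex 3 with color 1 (neighbor of 1)
  Color vertex 5 with color 1 (neighbor of 1)
  Color vertex 6 with color 1 (neighbor of 1)
  Color vertex 4 with color 0 (neighbor of 3)
  Color vertex 2 with color 0 (neighbor of 5)

Step 2: 2-coloring succeeded. No conflicts found.
  Set A (color 0): {1, 2, 4}
  Set B (color 1): {3, 5, 6}

The graph is bipartite with partition {1, 2, 4}, {3, 5, 6}.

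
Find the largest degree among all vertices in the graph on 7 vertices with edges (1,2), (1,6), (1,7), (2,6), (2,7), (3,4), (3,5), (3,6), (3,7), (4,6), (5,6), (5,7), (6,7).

Step 1: Count edges incident to each vertex:
  deg(1) = 3 (neighbors: 2, 6, 7)
  deg(2) = 3 (neighbors: 1, 6, 7)
  deg(3) = 4 (neighbors: 4, 5, 6, 7)
  deg(4) = 2 (neighbors: 3, 6)
  deg(5) = 3 (neighbors: 3, 6, 7)
  deg(6) = 6 (neighbors: 1, 2, 3, 4, 5, 7)
  deg(7) = 5 (neighbors: 1, 2, 3, 5, 6)

Step 2: Find maximum:
  max(3, 3, 4, 2, 3, 6, 5) = 6 (vertex 6)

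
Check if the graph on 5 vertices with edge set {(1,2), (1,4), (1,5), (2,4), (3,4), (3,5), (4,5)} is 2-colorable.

Step 1: Attempt 2-coloring using BFS:
  Start at vertex 1, assign color 0
  Color vertex 2 with color 1 (neighbor of 1)
  Color vertex 4 with color 1 (neighbor of 1)
  Color vertex 5 with color 1 (neighbor of 1)

Step 2: Conflict found! Vertices 2 and 4 are adjacent but have the same color.
This means the graph contains an odd cycle.

The graph is NOT bipartite.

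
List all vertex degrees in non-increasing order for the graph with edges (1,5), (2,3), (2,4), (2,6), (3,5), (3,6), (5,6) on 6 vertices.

Step 1: Count edges incident to each vertex:
  deg(1) = 1 (neighbors: 5)
  deg(2) = 3 (neighbors: 3, 4, 6)
  deg(3) = 3 (neighbors: 2, 5, 6)
  deg(4) = 1 (neighbors: 2)
  deg(5) = 3 (neighbors: 1, 3, 6)
  deg(6) = 3 (neighbors: 2, 3, 5)

Step 2: Sort degrees in non-increasing order:
  Degrees: [1, 3, 3, 1, 3, 3] -> sorted: [3, 3, 3, 3, 1, 1]

Degree sequence: [3, 3, 3, 3, 1, 1]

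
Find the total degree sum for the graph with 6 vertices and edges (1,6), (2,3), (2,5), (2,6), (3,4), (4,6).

Step 1: Count edges incident to each vertex:
  deg(1) = 1 (neighbors: 6)
  deg(2) = 3 (neighbors: 3, 5, 6)
  deg(3) = 2 (neighbors: 2, 4)
  deg(4) = 2 (neighbors: 3, 6)
  deg(5) = 1 (neighbors: 2)
  deg(6) = 3 (neighbors: 1, 2, 4)

Step 2: Sum all degrees:
  1 + 3 + 2 + 2 + 1 + 3 = 12

Verification: sum of degrees = 2 * |E| = 2 * 6 = 12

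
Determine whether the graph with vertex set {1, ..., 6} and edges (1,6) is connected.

Step 1: Build adjacency list from edges:
  1: 6
  2: (none)
  3: (none)
  4: (none)
  5: (none)
  6: 1

Step 2: Run BFS/DFS from vertex 1:
  Visited: {1, 6}
  Reached 2 of 6 vertices

Step 3: Only 2 of 6 vertices reached. Graph is disconnected.
Connected components: {1, 6}, {2}, {3}, {4}, {5}
Answer: No, the graph is not connected (5 components).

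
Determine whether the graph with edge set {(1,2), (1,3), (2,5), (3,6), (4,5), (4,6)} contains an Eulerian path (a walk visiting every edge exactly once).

Step 1: Find the degree of each vertex:
  deg(1) = 2
  deg(2) = 2
  deg(3) = 2
  deg(4) = 2
  deg(5) = 2
  deg(6) = 2

Step 2: Count vertices with odd degree:
  All vertices have even degree (0 odd-degree vertices)

Step 3: Apply Euler's theorem:
  - Eulerian circuit exists iff graph is connected and all vertices have even degree
  - Eulerian path exists iff graph is connected and has 0 or 2 odd-degree vertices

Graph is connected with 0 odd-degree vertices.
Both Eulerian circuit and Eulerian path exist.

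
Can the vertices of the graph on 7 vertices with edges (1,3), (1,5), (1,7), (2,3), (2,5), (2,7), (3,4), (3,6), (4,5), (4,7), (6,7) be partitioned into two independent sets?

Step 1: Attempt 2-coloring using BFS:
  Start at vertex 1, assign color 0
  Color vertex 3 with color 1 (neighbor of 1)
  Color vertex 5 with color 1 (neighbor of 1)
  Color vertex 7 with color 1 (neighbor of 1)
  Color vertex 2 with color 0 (neighbor of 3)
  Color vertex 4 with color 0 (neighbor of 3)
  Color vertex 6 with color 0 (neighbor of 3)

Step 2: 2-coloring succeeded. No conflicts found.
  Set A (color 0): {1, 2, 4, 6}
  Set B (color 1): {3, 5, 7}

The graph is bipartite with partition {1, 2, 4, 6}, {3, 5, 7}.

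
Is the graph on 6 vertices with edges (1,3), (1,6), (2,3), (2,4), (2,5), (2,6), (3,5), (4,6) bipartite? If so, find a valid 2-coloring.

Step 1: Attempt 2-coloring using BFS:
  Start at vertex 1, assign color 0
  Color vertex 3 with color 1 (neighbor of 1)
  Color vertex 6 with color 1 (neighbor of 1)
  Color vertex 2 with color 0 (neighbor of 3)
  Color vertex 5 with color 0 (neighbor of 3)
  Color vertex 4 with color 0 (neighbor of 6)

Step 2: Conflict found! Vertices 2 and 4 are adjacent but have the same color.
This means the graph contains an odd cycle.

The graph is NOT bipartite.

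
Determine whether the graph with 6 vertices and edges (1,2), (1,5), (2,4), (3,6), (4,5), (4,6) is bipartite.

Step 1: Attempt 2-coloring using BFS:
  Start at vertex 1, assign color 0
  Color vertex 2 with color 1 (neighbor of 1)
  Color vertex 5 with color 1 (neighbor of 1)
  Color vertex 4 with color 0 (neighbor of 2)
  Color vertex 6 with color 1 (neighbor of 4)
  Color vertex 3 with color 0 (neighbor of 6)

Step 2: 2-coloring succeeded. No conflicts found.
  Set A (color 0): {1, 3, 4}
  Set B (color 1): {2, 5, 6}

The graph is bipartite with partition {1, 3, 4}, {2, 5, 6}.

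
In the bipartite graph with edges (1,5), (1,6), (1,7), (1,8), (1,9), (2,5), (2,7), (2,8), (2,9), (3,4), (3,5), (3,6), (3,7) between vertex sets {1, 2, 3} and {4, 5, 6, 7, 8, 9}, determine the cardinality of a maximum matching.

Step 1: List the neighbors of each left vertex:
  1: 5, 6, 7, 8, 9
  2: 5, 7, 8, 9
  3: 4, 5, 6, 7

Step 2: Greedily match left vertices, then look for augmenting paths:
  Match 1 -- 5
  Match 2 -- 7
  Match 3 -- 4
  No augmenting path remains.

Step 3: Verify this is maximum:
  Matching size 3 = min(|L|, |R|) = min(3, 6), which is an upper bound, so this matching is maximum.

Maximum matching: {(1,5), (2,7), (3,4)}
Size: 3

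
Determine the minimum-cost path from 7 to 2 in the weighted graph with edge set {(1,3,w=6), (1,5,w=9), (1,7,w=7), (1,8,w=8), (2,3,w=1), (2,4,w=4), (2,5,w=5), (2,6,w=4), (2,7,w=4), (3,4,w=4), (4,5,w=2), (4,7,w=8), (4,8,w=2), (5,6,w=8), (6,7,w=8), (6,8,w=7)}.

Step 1: Build adjacency list with weights:
  1: 3(w=6), 5(w=9), 7(w=7), 8(w=8)
  2: 3(w=1), 4(w=4), 5(w=5), 6(w=4), 7(w=4)
  3: 1(w=6), 2(w=1), 4(w=4)
  4: 2(w=4), 3(w=4), 5(w=2), 7(w=8), 8(w=2)
  5: 1(w=9), 2(w=5), 4(w=2), 6(w=8)
  6: 2(w=4), 5(w=8), 7(w=8), 8(w=7)
  7: 1(w=7), 2(w=4), 4(w=8), 6(w=8)
  8: 1(w=8), 4(w=2), 6(w=7)

Step 2: Apply Dijkstra's algorithm from vertex 7:
  Visit vertex 7 (distance=0)
    Update dist[1] = 7
    Update dist[2] = 4
    Update dist[4] = 8
    Update dist[6] = 8
  Visit vertex 2 (distance=4)
    Update dist[3] = 5
    Update dist[5] = 9

Step 3: Shortest path: 7 -> 2
Total weight: 4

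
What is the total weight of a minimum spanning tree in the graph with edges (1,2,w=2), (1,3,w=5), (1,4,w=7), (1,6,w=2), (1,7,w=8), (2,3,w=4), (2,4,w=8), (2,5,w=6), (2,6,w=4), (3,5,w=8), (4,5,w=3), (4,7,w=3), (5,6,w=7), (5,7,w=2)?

Apply Kruskal's algorithm (sort edges by weight, add if no cycle):

Sorted edges by weight:
  (1,6) w=2
  (1,2) w=2
  (5,7) w=2
  (4,5) w=3
  (4,7) w=3
  (2,3) w=4
  (2,6) w=4
  (1,3) w=5
  (2,5) w=6
  (1,4) w=7
  (5,6) w=7
  (1,7) w=8
  (2,4) w=8
  (3,5) w=8

Add edge (1,6) w=2 -- no cycle. Running total: 2
Add edge (1,2) w=2 -- no cycle. Running total: 4
Add edge (5,7) w=2 -- no cycle. Running total: 6
Add edge (4,5) w=3 -- no cycle. Running total: 9
Skip edge (4,7) w=3 -- would create cycle
Add edge (2,3) w=4 -- no cycle. Running total: 13
Skip edge (2,6) w=4 -- would create cycle
Skip edge (1,3) w=5 -- would create cycle
Add edge (2,5) w=6 -- no cycle. Running total: 19

MST edges: (1,6,w=2), (1,2,w=2), (5,7,w=2), (4,5,w=3), (2,3,w=4), (2,5,w=6)
Total MST weight: 2 + 2 + 2 + 3 + 4 + 6 = 19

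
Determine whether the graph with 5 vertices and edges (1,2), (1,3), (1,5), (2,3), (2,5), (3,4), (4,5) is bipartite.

Step 1: Attempt 2-coloring using BFS:
  Start at vertex 1, assign color 0
  Color vertex 2 with color 1 (neighbor of 1)
  Color vertex 3 with color 1 (neighbor of 1)
  Color vertex 5 with color 1 (neighbor of 1)

Step 2: Conflict found! Vertices 2 and 3 are adjacent but have the same color.
This means the graph contains an odd cycle.

The graph is NOT bipartite.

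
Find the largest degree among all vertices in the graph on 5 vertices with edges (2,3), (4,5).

Step 1: Count edges incident to each vertex:
  deg(1) = 0 (neighbors: none)
  deg(2) = 1 (neighbors: 3)
  deg(3) = 1 (neighbors: 2)
  deg(4) = 1 (neighbors: 5)
  deg(5) = 1 (neighbors: 4)

Step 2: Find maximum:
  max(0, 1, 1, 1, 1) = 1 (vertex 2)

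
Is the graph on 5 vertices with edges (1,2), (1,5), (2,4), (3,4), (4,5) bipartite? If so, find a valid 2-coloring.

Step 1: Attempt 2-coloring using BFS:
  Start at vertex 1, assign color 0
  Color vertex 2 with color 1 (neighbor of 1)
  Color vertex 5 with color 1 (neighbor of 1)
  Color vertex 4 with color 0 (neighbor of 2)
  Color vertex 3 with color 1 (neighbor of 4)

Step 2: 2-coloring succeeded. No conflicts found.
  Set A (color 0): {1, 4}
  Set B (color 1): {2, 3, 5}

The graph is bipartite with partition {1, 4}, {2, 3, 5}.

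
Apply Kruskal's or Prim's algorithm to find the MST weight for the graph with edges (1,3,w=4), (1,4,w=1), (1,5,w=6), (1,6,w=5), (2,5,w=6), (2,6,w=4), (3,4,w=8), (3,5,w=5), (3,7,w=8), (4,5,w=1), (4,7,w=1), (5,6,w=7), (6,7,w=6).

Apply Kruskal's algorithm (sort edges by weight, add if no cycle):

Sorted edges by weight:
  (1,4) w=1
  (4,7) w=1
  (4,5) w=1
  (1,3) w=4
  (2,6) w=4
  (1,6) w=5
  (3,5) w=5
  (1,5) w=6
  (2,5) w=6
  (6,7) w=6
  (5,6) w=7
  (3,4) w=8
  (3,7) w=8

Add edge (1,4) w=1 -- no cycle. Running total: 1
Add edge (4,7) w=1 -- no cycle. Running total: 2
Add edge (4,5) w=1 -- no cycle. Running total: 3
Add edge (1,3) w=4 -- no cycle. Running total: 7
Add edge (2,6) w=4 -- no cycle. Running total: 11
Add edge (1,6) w=5 -- no cycle. Running total: 16

MST edges: (1,4,w=1), (4,7,w=1), (4,5,w=1), (1,3,w=4), (2,6,w=4), (1,6,w=5)
Total MST weight: 1 + 1 + 1 + 4 + 4 + 5 = 16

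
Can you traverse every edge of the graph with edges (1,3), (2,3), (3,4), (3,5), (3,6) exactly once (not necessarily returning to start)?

Step 1: Find the degree of each vertex:
  deg(1) = 1
  deg(2) = 1
  deg(3) = 5
  deg(4) = 1
  deg(5) = 1
  deg(6) = 1

Step 2: Count vertices with odd degree:
  Odd-degree vertices: 1, 2, 3, 4, 5, 6 (6 total)

Step 3: Apply Euler's theorem:
  - Eulerian circuit exists iff graph is connected and all vertices have even degree
  - Eulerian path exists iff graph is connected and has 0 or 2 odd-degree vertices

Graph has 6 odd-degree vertices (need 0 or 2).
Neither Eulerian path nor Eulerian circuit exists.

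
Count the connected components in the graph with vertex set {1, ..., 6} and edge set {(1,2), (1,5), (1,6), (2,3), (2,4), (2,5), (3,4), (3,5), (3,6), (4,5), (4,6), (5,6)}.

Step 1: Build adjacency list from edges:
  1: 2, 5, 6
  2: 1, 3, 4, 5
  3: 2, 4, 5, 6
  4: 2, 3, 5, 6
  5: 1, 2, 3, 4, 6
  6: 1, 3, 4, 5

Step 2: Run BFS/DFS from vertex 1:
  Visited: {1, 2, 5, 6, 3, 4}
  Reached 6 of 6 vertices

Step 3: All 6 vertices reached from vertex 1, so the graph is connected.
Number of connected components: 1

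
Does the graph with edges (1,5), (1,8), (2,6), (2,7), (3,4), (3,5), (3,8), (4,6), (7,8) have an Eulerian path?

Step 1: Find the degree of each vertex:
  deg(1) = 2
  deg(2) = 2
  deg(3) = 3
  deg(4) = 2
  deg(5) = 2
  deg(6) = 2
  deg(7) = 2
  deg(8) = 3

Step 2: Count vertices with odd degree:
  Odd-degree vertices: 3, 8 (2 total)

Step 3: Apply Euler's theorem:
  - Eulerian circuit exists iff graph is connected and all vertices have even degree
  - Eulerian path exists iff graph is connected and has 0 or 2 odd-degree vertices

Graph is connected with exactly 2 odd-degree vertices (3, 8).
Eulerian path exists (starting and ending at the odd-degree vertices), but no Eulerian circuit.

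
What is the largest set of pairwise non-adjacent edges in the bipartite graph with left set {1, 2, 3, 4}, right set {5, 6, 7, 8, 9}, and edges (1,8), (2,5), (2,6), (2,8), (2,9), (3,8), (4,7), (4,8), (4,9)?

Step 1: List the neighbors of each left vertex:
  1: 8
  2: 5, 6, 8, 9
  3: 8
  4: 7, 8, 9

Step 2: Greedily match left vertices, then look for augmenting paths:
  Match 1 -- 8
  Match 2 -- 5
  Match 4 -- 7
  No augmenting path remains.

Step 3: Verify this is maximum:
  Matching has size 3. The vertex set {2, 4, 8} covers every edge and has size 3; any matching has at most one edge per cover vertex, so 3 is maximum (König's theorem).

Maximum matching: {(1,8), (2,5), (4,7)}
Size: 3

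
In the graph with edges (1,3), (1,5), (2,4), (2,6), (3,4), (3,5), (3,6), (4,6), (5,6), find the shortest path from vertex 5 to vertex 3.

Step 1: Build adjacency list:
  1: 3, 5
  2: 4, 6
  3: 1, 4, 5, 6
  4: 2, 3, 6
  5: 1, 3, 6
  6: 2, 3, 4, 5

Step 2: BFS from vertex 5 to find shortest path to 3:
  vertex 1 reached at distance 1
  vertex 3 reached at distance 1

Step 3: Shortest path: 5 -> 3
Path length: 1 edge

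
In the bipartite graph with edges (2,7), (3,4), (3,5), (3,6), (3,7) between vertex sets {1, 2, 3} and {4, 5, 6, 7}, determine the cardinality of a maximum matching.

Step 1: List the neighbors of each left vertex:
  1: (none)
  2: 7
  3: 4, 5, 6, 7

Step 2: Greedily match left vertices, then look for augmenting paths:
  Match 2 -- 7
  Match 3 -- 4
  No augmenting path remains.

Step 3: Verify this is maximum:
  Matching has size 2. The vertex set {2, 3} covers every edge and has size 2; any matching has at most one edge per cover vertex, so 2 is maximum (König's theorem).

Maximum matching: {(2,7), (3,4)}
Size: 2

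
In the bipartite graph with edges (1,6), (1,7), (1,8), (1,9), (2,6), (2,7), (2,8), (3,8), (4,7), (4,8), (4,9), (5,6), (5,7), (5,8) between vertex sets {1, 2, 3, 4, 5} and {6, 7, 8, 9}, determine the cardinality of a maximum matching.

Step 1: List the neighbors of each left vertex:
  1: 6, 7, 8, 9
  2: 6, 7, 8
  3: 8
  4: 7, 8, 9
  5: 6, 7, 8

Step 2: Greedily match left vertices, then look for augmenting paths:
  Match 1 -- 6
  Match 2 -- 7
  Match 3 -- 8
  Match 4 -- 9
  No augmenting path remains.

Step 3: Verify this is maximum:
  Matching size 4 = min(|L|, |R|) = min(5, 4), which is an upper bound, so this matching is maximum.

Maximum matching: {(1,6), (2,7), (3,8), (4,9)}
Size: 4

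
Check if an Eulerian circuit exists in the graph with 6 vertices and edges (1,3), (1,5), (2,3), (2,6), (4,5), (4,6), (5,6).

Step 1: Find the degree of each vertex:
  deg(1) = 2
  deg(2) = 2
  deg(3) = 2
  deg(4) = 2
  deg(5) = 3
  deg(6) = 3

Step 2: Count vertices with odd degree:
  Odd-degree vertices: 5, 6 (2 total)

Step 3: Apply Euler's theorem:
  - Eulerian circuit exists iff graph is connected and all vertices have even degree
  - Eulerian path exists iff graph is connected and has 0 or 2 odd-degree vertices

Graph is connected with exactly 2 odd-degree vertices (5, 6).
Eulerian path exists (starting and ending at the odd-degree vertices), but no Eulerian circuit.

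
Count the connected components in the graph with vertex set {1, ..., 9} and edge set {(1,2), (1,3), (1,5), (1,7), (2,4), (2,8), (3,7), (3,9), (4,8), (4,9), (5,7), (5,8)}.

Step 1: Build adjacency list from edges:
  1: 2, 3, 5, 7
  2: 1, 4, 8
  3: 1, 7, 9
  4: 2, 8, 9
  5: 1, 7, 8
  6: (none)
  7: 1, 3, 5
  8: 2, 4, 5
  9: 3, 4

Step 2: Run BFS/DFS from vertex 1:
  Visited: {1, 2, 3, 5, 7, 4, 8, 9}
  Reached 8 of 9 vertices

Step 3: Only 8 of 9 vertices reached. Graph is disconnected.
Connected components: {1, 2, 3, 4, 5, 7, 8, 9}, {6}
Number of connected components: 2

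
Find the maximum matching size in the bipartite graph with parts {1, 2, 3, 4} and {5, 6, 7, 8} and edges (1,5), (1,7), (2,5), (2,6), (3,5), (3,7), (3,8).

Step 1: List the neighbors of each left vertex:
  1: 5, 7
  2: 5, 6
  3: 5, 7, 8
  4: (none)

Step 2: Greedily match left vertices, then look for augmenting paths:
  Match 1 -- 5
  Match 2 -- 6
  Match 3 -- 7
  No augmenting path remains.

Step 3: Verify this is maximum:
  Matching has size 3. The vertex set {1, 2, 3} covers every edge and has size 3; any matching has at most one edge per cover vertex, so 3 is maximum (König's theorem).

Maximum matching: {(1,5), (2,6), (3,7)}
Size: 3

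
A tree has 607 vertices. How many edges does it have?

A tree on n vertices always has exactly n - 1 edges.
For n = 607: edges = 607 - 1 = 606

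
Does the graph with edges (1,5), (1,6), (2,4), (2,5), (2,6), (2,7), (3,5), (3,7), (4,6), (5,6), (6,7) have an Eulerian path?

Step 1: Find the degree of each vertex:
  deg(1) = 2
  deg(2) = 4
  deg(3) = 2
  deg(4) = 2
  deg(5) = 4
  deg(6) = 5
  deg(7) = 3

Step 2: Count vertices with odd degree:
  Odd-degree vertices: 6, 7 (2 total)

Step 3: Apply Euler's theorem:
  - Eulerian circuit exists iff graph is connected and all vertices have even degree
  - Eulerian path exists iff graph is connected and has 0 or 2 odd-degree vertices

Graph is connected with exactly 2 odd-degree vertices (6, 7).
Eulerian path exists (starting and ending at the odd-degree vertices), but no Eulerian circuit.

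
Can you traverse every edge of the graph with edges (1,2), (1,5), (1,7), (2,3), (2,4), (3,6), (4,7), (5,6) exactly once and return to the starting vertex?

Step 1: Find the degree of each vertex:
  deg(1) = 3
  deg(2) = 3
  deg(3) = 2
  deg(4) = 2
  deg(5) = 2
  deg(6) = 2
  deg(7) = 2

Step 2: Count vertices with odd degree:
  Odd-degree vertices: 1, 2 (2 total)

Step 3: Apply Euler's theorem:
  - Eulerian circuit exists iff graph is connected and all vertices have even degree
  - Eulerian path exists iff graph is connected and has 0 or 2 odd-degree vertices

Graph is connected with exactly 2 odd-degree vertices (1, 2).
Eulerian path exists (starting and ending at the odd-degree vertices), but no Eulerian circuit.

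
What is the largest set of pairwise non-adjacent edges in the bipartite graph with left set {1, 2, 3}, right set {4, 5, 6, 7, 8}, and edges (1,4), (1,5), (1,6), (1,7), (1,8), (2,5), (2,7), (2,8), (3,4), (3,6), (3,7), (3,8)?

Step 1: List the neighbors of each left vertex:
  1: 4, 5, 6, 7, 8
  2: 5, 7, 8
  3: 4, 6, 7, 8

Step 2: Greedily match left vertices, then look for augmenting paths:
  Match 1 -- 4
  Match 2 -- 5
  Match 3 -- 6
  No augmenting path remains.

Step 3: Verify this is maximum:
  Matching size 3 = min(|L|, |R|) = min(3, 5), which is an upper bound, so this matching is maximum.

Maximum matching: {(1,4), (2,5), (3,6)}
Size: 3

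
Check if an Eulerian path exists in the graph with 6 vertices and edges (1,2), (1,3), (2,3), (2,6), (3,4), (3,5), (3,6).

Step 1: Find the degree of each vertex:
  deg(1) = 2
  deg(2) = 3
  deg(3) = 5
  deg(4) = 1
  deg(5) = 1
  deg(6) = 2

Step 2: Count vertices with odd degree:
  Odd-degree vertices: 2, 3, 4, 5 (4 total)

Step 3: Apply Euler's theorem:
  - Eulerian circuit exists iff graph is connected and all vertices have even degree
  - Eulerian path exists iff graph is connected and has 0 or 2 odd-degree vertices

Graph has 4 odd-degree vertices (need 0 or 2).
Neither Eulerian path nor Eulerian circuit exists.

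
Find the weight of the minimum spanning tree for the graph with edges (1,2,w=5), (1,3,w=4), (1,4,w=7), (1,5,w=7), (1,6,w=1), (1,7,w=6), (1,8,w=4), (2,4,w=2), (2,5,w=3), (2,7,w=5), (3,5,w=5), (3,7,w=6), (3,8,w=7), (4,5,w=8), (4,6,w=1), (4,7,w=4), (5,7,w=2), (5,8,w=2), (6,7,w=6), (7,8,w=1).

Apply Kruskal's algorithm (sort edges by weight, add if no cycle):

Sorted edges by weight:
  (1,6) w=1
  (4,6) w=1
  (7,8) w=1
  (2,4) w=2
  (5,7) w=2
  (5,8) w=2
  (2,5) w=3
  (1,3) w=4
  (1,8) w=4
  (4,7) w=4
  (1,2) w=5
  (2,7) w=5
  (3,5) w=5
  (1,7) w=6
  (3,7) w=6
  (6,7) w=6
  (1,5) w=7
  (1,4) w=7
  (3,8) w=7
  (4,5) w=8

Add edge (1,6) w=1 -- no cycle. Running total: 1
Add edge (4,6) w=1 -- no cycle. Running total: 2
Add edge (7,8) w=1 -- no cycle. Running total: 3
Add edge (2,4) w=2 -- no cycle. Running total: 5
Add edge (5,7) w=2 -- no cycle. Running total: 7
Skip edge (5,8) w=2 -- would create cycle
Add edge (2,5) w=3 -- no cycle. Running total: 10
Add edge (1,3) w=4 -- no cycle. Running total: 14

MST edges: (1,6,w=1), (4,6,w=1), (7,8,w=1), (2,4,w=2), (5,7,w=2), (2,5,w=3), (1,3,w=4)
Total MST weight: 1 + 1 + 1 + 2 + 2 + 3 + 4 = 14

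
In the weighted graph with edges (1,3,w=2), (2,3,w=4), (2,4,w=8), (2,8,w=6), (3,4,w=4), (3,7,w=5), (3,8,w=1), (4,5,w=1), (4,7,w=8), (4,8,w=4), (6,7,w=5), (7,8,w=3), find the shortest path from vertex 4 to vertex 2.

Step 1: Build adjacency list with weights:
  1: 3(w=2)
  2: 3(w=4), 4(w=8), 8(w=6)
  3: 1(w=2), 2(w=4), 4(w=4), 7(w=5), 8(w=1)
  4: 2(w=8), 3(w=4), 5(w=1), 7(w=8), 8(w=4)
  5: 4(w=1)
  6: 7(w=5)
  7: 3(w=5), 4(w=8), 6(w=5), 8(w=3)
  8: 2(w=6), 3(w=1), 4(w=4), 7(w=3)

Step 2: Apply Dijkstra's algorithm from vertex 4:
  Visit vertex 4 (distance=0)
    Update dist[2] = 8
    Update dist[3] = 4
    Update dist[5] = 1
    Update dist[7] = 8
    Update dist[8] = 4
  Visit vertex 5 (distance=1)
  Visit vertex 3 (distance=4)
    Update dist[1] = 6
  Visit vertex 8 (distance=4)
    Update dist[7] = 7
  Visit vertex 1 (distance=6)
  Visit vertex 7 (distance=7)
    Update dist[6] = 12
  Visit vertex 2 (distance=8)

Step 3: Shortest path: 4 -> 2
Total weight: 8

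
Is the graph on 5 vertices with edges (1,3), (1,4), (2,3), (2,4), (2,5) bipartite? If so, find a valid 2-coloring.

Step 1: Attempt 2-coloring using BFS:
  Start at vertex 1, assign color 0
  Color vertex 3 with color 1 (neighbor of 1)
  Color vertex 4 with color 1 (neighbor of 1)
  Color vertex 2 with color 0 (neighbor of 3)
  Color vertex 5 with color 1 (neighbor of 2)

Step 2: 2-coloring succeeded. No conflicts found.
  Set A (color 0): {1, 2}
  Set B (color 1): {3, 4, 5}

The graph is bipartite with partition {1, 2}, {3, 4, 5}.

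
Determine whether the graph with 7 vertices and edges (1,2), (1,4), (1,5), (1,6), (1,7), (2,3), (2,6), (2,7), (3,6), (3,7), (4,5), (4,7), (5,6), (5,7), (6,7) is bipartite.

Step 1: Attempt 2-coloring using BFS:
  Start at vertex 1, assign color 0
  Color vertex 2 with color 1 (neighbor of 1)
  Color vertex 4 with color 1 (neighbor of 1)
  Color vertex 5 with color 1 (neighbor of 1)
  Color vertex 6 with color 1 (neighbor of 1)
  Color vertex 7 with color 1 (neighbor of 1)
  Color vertex 3 with color 0 (neighbor of 2)

Step 2: Conflict found! Vertices 2 and 6 are adjacent but have the same color.
This means the graph contains an odd cycle.

The graph is NOT bipartite.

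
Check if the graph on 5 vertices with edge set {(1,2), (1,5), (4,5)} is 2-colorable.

Step 1: Attempt 2-coloring using BFS:
  Start at vertex 1, assign color 0
  Color vertex 2 with color 1 (neighbor of 1)
  Color vertex 5 with color 1 (neighbor of 1)
  Color vertex 4 with color 0 (neighbor of 5)
  Start new component at vertex 3, assign color 0

Step 2: 2-coloring succeeded. No conflicts found.
  Set A (color 0): {1, 3, 4}
  Set B (color 1): {2, 5}

The graph is bipartite with partition {1, 3, 4}, {2, 5}.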